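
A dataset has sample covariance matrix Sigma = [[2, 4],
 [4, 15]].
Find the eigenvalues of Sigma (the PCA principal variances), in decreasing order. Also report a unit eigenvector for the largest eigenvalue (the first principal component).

Step 1 — characteristic polynomial of 2×2 Sigma:
  det(Sigma - λI) = λ² - trace · λ + det = 0.
  trace = 2 + 15 = 17, det = 2·15 - (4)² = 14.
Step 2 — discriminant:
  Δ = trace² - 4·det = 289 - 56 = 233.
Step 3 — eigenvalues:
  λ = (trace ± √Δ)/2 = (17 ± 15.2643)/2,
  λ_1 = 16.1322,  λ_2 = 0.8678.

Step 4 — unit eigenvector for λ_1: solve (Sigma - λ_1 I)v = 0. First row:
  (2 - 16.1322)·v_x + (4)·v_y = 0, i.e. (-14.1322)·v_x + (4)·v_y = 0,
  so v ∝ (b, λ_1 - a) = (4, 14.1322) = u.
  ||u|| = √((4)² + (14.1322)²) = √(215.7182) ≈ 14.6873,
  v_1 = u/||u|| ≈ (0.2723, 0.9622) (||v_1|| = 1).

λ_1 = 16.1322,  λ_2 = 0.8678;  v_1 ≈ (0.2723, 0.9622)


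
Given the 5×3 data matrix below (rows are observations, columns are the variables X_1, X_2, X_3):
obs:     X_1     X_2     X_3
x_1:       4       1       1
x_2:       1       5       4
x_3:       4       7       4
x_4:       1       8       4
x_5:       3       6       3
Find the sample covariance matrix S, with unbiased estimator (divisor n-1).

Step 1 — column means:
  mean(X_1) = (4 + 1 + 4 + 1 + 3) / 5 = 13/5 = 2.6
  mean(X_2) = (1 + 5 + 7 + 8 + 6) / 5 = 27/5 = 5.4
  mean(X_3) = (1 + 4 + 4 + 4 + 3) / 5 = 16/5 = 3.2

Step 2 — sample covariance S[i,j] = (1/(n-1)) · Σ_k (x_{k,i} - mean_i) · (x_{k,j} - mean_j), with n-1 = 4.
  S[X_1,X_1] = ((1.4)·(1.4) + (-1.6)·(-1.6) + (1.4)·(1.4) + (-1.6)·(-1.6) + (0.4)·(0.4)) / 4 = 9.2/4 = 2.3
  S[X_1,X_2] = ((1.4)·(-4.4) + (-1.6)·(-0.4) + (1.4)·(1.6) + (-1.6)·(2.6) + (0.4)·(0.6)) / 4 = -7.2/4 = -1.8
  S[X_1,X_3] = ((1.4)·(-2.2) + (-1.6)·(0.8) + (1.4)·(0.8) + (-1.6)·(0.8) + (0.4)·(-0.2)) / 4 = -4.6/4 = -1.15
  S[X_2,X_2] = ((-4.4)·(-4.4) + (-0.4)·(-0.4) + (1.6)·(1.6) + (2.6)·(2.6) + (0.6)·(0.6)) / 4 = 29.2/4 = 7.3
  S[X_2,X_3] = ((-4.4)·(-2.2) + (-0.4)·(0.8) + (1.6)·(0.8) + (2.6)·(0.8) + (0.6)·(-0.2)) / 4 = 12.6/4 = 3.15
  S[X_3,X_3] = ((-2.2)·(-2.2) + (0.8)·(0.8) + (0.8)·(0.8) + (0.8)·(0.8) + (-0.2)·(-0.2)) / 4 = 6.8/4 = 1.7

S is symmetric (S[j,i] = S[i,j]). Assembling:

S = [[2.3, -1.8, -1.15],
 [-1.8, 7.3, 3.15],
 [-1.15, 3.15, 1.7]]


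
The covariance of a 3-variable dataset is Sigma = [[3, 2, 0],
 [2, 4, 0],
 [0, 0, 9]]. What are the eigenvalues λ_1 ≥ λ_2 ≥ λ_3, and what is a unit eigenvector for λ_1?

Step 1 — characteristic polynomial p(λ) = det(λI - Sigma) = λ³ - tr·λ² + c_1·λ - det, where tr = trace, c_1 = sum of the principal 2×2 minors, det = det(Sigma):
  tr = 3 + 4 + 9 = 16,
  c_1 = (3·4 - (2)²) + (3·9 - (0)²) + (4·9 - (0)²) = 8 + 27 + 36 = 71,
  det = 3·(4·9 - (0)²) - (2)·((2)·9 - (0)·(0)) + (0)·((2)·(0) - 4·(0)) = 3·(36) - (2)·(18) + (0)·(0) = 72.
  So p(λ) = λ³ - 16λ² + 71λ - 72.
Step 2 — look for an integer root (rational root theorem: any rational root is an integer divisor of 72). Testing λ = 9:
  p(9) = 729 - 1296 + 639 - 72 = 0  ✓
  Dividing out (λ - 9): p(λ) = (λ - 9)(λ² - 7λ + 8).
Step 3 — remaining eigenvalues from the quadratic λ² - 7λ + 8 = 0:
  Δ = 7² - 4·8 = 49 - 32 = 17,  λ = (7 ± √17)/2 = (7 ± 4.1231)/2 ≈ 5.5616 or 1.4384.
  Sorted: λ_1 = 9,  λ_2 = 5.5616,  λ_3 = 1.4384  (check: sum = 16 = tr ✓).

Step 4 — unit eigenvector for λ_1 = 9: v spans the null space of (Sigma - λ_1 I), whose rows are
  r_1 = (-6, 2, 0),  r_2 = (2, -5, 0),  r_3 = (0, 0, 0).
  v is orthogonal to every row, so take v ∝ r_1 × r_2 = ((2)·(0) - (0)·(-5), (0)·(2) - (-6)·(0), (-6)·(-5) - (2)·(2)) = (0, 0, 26).
  Rescale (divide by 26): u = (0, 0, 1).
  ||u|| = √((0)² + (0)² + (1)²) = √(1) = 1,  v_1 = u/||u|| ≈ (0, 0, 1) (||v_1|| = 1).

λ_1 = 9,  λ_2 = 5.5616,  λ_3 = 1.4384;  v_1 ≈ (0, 0, 1)


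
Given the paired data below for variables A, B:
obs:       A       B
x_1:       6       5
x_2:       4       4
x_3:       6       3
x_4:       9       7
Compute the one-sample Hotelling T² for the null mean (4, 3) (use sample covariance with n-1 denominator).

Step 1 — sample mean vector:
  mean(A) = (6 + 4 + 6 + 9) / 4 = 25/4 = 6.25
  mean(B) = (5 + 4 + 3 + 7) / 4 = 19/4 = 4.75
  x̄ = (6.25, 4.75),  deviation x̄ - mu_0 = (6.25, 4.75) - (4, 3) = (2.25, 1.75).

Step 2 — sample covariance matrix, S[i,j] = (1/(n-1)) · Σ_k (x_{k,i} - mean_i) · (x_{k,j} - mean_j), divisor n-1 = 3:
  S[A,A] = ((-0.25)·(-0.25) + (-2.25)·(-2.25) + (-0.25)·(-0.25) + (2.75)·(2.75)) / 3 = 12.75/3 = 4.25
  S[A,B] = ((-0.25)·(0.25) + (-2.25)·(-0.75) + (-0.25)·(-1.75) + (2.75)·(2.25)) / 3 = 8.25/3 = 2.75
  S[B,B] = ((0.25)·(0.25) + (-0.75)·(-0.75) + (-1.75)·(-1.75) + (2.25)·(2.25)) / 3 = 8.75/3 = 2.9167
  S = [[4.25, 2.75],
 [2.75, 2.9167]].

Step 3 — invert S. det(S) = 4.25·2.9167 - (2.75)² = 4.8333.
  S^{-1} = (1/det) · [[d, -b], [-b, a]] = [[0.6034, -0.569],
 [-0.569, 0.8793]].

Step 4 — quadratic form (x̄ - mu_0)^T · S^{-1} · (x̄ - mu_0):
  S^{-1} · (x̄ - mu_0) = (0.3621, 0.2586),
  (x̄ - mu_0)^T · [...] = (2.25)·(0.3621) + (1.75)·(0.2586) = 1.2672.

Step 5 — scale by n: T² = 4 · 1.2672 = 5.069.

T² ≈ 5.069


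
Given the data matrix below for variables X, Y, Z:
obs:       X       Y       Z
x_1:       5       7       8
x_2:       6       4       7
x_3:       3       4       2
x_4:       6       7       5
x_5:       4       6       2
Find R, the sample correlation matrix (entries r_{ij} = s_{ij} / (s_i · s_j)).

Step 1 — column means:
  mean(X) = (5 + 6 + 3 + 6 + 4) / 5 = 24/5 = 4.8
  mean(Y) = (7 + 4 + 4 + 7 + 6) / 5 = 28/5 = 5.6
  mean(Z) = (8 + 7 + 2 + 5 + 2) / 5 = 24/5 = 4.8

Step 2 — sample variances and covariances s[i,j] = (1/(n-1)) · Σ_k (x_{k,i} - mean_i) · (x_{k,j} - mean_j), with n-1 = 4:
  s[X,X] = ((0.2)·(0.2) + (1.2)·(1.2) + (-1.8)·(-1.8) + (1.2)·(1.2) + (-0.8)·(-0.8)) / 4 = 6.8/4 = 1.7
  s[X,Y] = ((0.2)·(1.4) + (1.2)·(-1.6) + (-1.8)·(-1.6) + (1.2)·(1.4) + (-0.8)·(0.4)) / 4 = 2.6/4 = 0.65
  s[X,Z] = ((0.2)·(3.2) + (1.2)·(2.2) + (-1.8)·(-2.8) + (1.2)·(0.2) + (-0.8)·(-2.8)) / 4 = 10.8/4 = 2.7
  s[Y,Y] = ((1.4)·(1.4) + (-1.6)·(-1.6) + (-1.6)·(-1.6) + (1.4)·(1.4) + (0.4)·(0.4)) / 4 = 9.2/4 = 2.3
  s[Y,Z] = ((1.4)·(3.2) + (-1.6)·(2.2) + (-1.6)·(-2.8) + (1.4)·(0.2) + (0.4)·(-2.8)) / 4 = 4.6/4 = 1.15
  s[Z,Z] = ((3.2)·(3.2) + (2.2)·(2.2) + (-2.8)·(-2.8) + (0.2)·(0.2) + (-2.8)·(-2.8)) / 4 = 30.8/4 = 7.7
  Sample standard deviations s_i = √(s[i,i]):
  s(X) = √(1.7) = 1.3038
  s(Y) = √(2.3) = 1.5166
  s(Z) = √(7.7) = 2.7749

Step 3 — r_{ij} = s_{ij} / (s_i · s_j):
  r[X,X] = 1 (diagonal).
  r[X,Y] = 0.65 / (1.3038 · 1.5166) = 0.65 / 1.9774 = 0.3287
  r[X,Z] = 2.7 / (1.3038 · 2.7749) = 2.7 / 3.618 = 0.7463
  r[Y,Y] = 1 (diagonal).
  r[Y,Z] = 1.15 / (1.5166 · 2.7749) = 1.15 / 4.2083 = 0.2733
  r[Z,Z] = 1 (diagonal).

R is symmetric with unit diagonal. Assembling:

R = [[1, 0.3287, 0.7463],
 [0.3287, 1, 0.2733],
 [0.7463, 0.2733, 1]]


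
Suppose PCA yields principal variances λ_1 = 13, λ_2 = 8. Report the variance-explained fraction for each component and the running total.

Step 1 — total variance = trace(Sigma) = Σ λ_i = 13 + 8 = 21.

Step 2 — fraction explained by component i = λ_i / Σ λ:
  PC1: 13/21 = 0.619
  PC2: 8/21 = 0.381

Step 3 — cumulative fraction after k components = (λ_1 + ... + λ_k) / Σ λ:
  k = 1: 13/21 = 0.619
  k = 2: (13 + 8)/21 = 21/21 = 1

Summary (fraction, with percent):

explained: PC1 0.619 (61.9%), PC2 0.381 (38.1%);  cumulative: 0.619, 1


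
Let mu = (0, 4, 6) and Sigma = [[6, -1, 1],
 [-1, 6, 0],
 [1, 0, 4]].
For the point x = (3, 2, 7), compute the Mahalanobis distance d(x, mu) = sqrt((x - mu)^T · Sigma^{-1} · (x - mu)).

Step 1 — centre the observation: (x - mu) = (3, -2, 1).

Step 2 — invert Sigma (cofactor / det for 3×3, or solve directly):
  Sigma^{-1} = [[0.1791, 0.0299, -0.0448],
 [0.0299, 0.1716, -0.0075],
 [-0.0448, -0.0075, 0.2612]].

Step 3 — form the quadratic (x - mu)^T · Sigma^{-1} · (x - mu):
  Sigma^{-1} · (x - mu) = (0.4328, -0.2612, 0.1418).
  (x - mu)^T · [Sigma^{-1} · (x - mu)] = (3)·(0.4328) + (-2)·(-0.2612) + (1)·(0.1418) = 1.9627.

Step 4 — take square root: d = √(1.9627) ≈ 1.401.

d(x, mu) = √(1.9627) ≈ 1.401


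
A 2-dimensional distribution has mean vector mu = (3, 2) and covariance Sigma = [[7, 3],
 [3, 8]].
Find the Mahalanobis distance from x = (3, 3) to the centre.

Step 1 — centre the observation: (x - mu) = (0, 1).

Step 2 — invert Sigma. det(Sigma) = 7·8 - (3)² = 47.
  Sigma^{-1} = (1/det) · [[d, -b], [-b, a]] = [[0.1702, -0.0638],
 [-0.0638, 0.1489]].

Step 3 — form the quadratic (x - mu)^T · Sigma^{-1} · (x - mu):
  Sigma^{-1} · (x - mu) = (-0.0638, 0.1489).
  (x - mu)^T · [Sigma^{-1} · (x - mu)] = (0)·(-0.0638) + (1)·(0.1489) = 0.1489.

Step 4 — take square root: d = √(0.1489) ≈ 0.3859.

d(x, mu) = √(0.1489) ≈ 0.3859


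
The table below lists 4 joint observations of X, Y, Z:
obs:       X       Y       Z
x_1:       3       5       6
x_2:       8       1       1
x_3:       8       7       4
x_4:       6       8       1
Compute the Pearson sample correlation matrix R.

Step 1 — column means:
  mean(X) = (3 + 8 + 8 + 6) / 4 = 25/4 = 6.25
  mean(Y) = (5 + 1 + 7 + 8) / 4 = 21/4 = 5.25
  mean(Z) = (6 + 1 + 4 + 1) / 4 = 12/4 = 3

Step 2 — sample variances and covariances s[i,j] = (1/(n-1)) · Σ_k (x_{k,i} - mean_i) · (x_{k,j} - mean_j), with n-1 = 3:
  s[X,X] = ((-3.25)·(-3.25) + (1.75)·(1.75) + (1.75)·(1.75) + (-0.25)·(-0.25)) / 3 = 16.75/3 = 5.5833
  s[X,Y] = ((-3.25)·(-0.25) + (1.75)·(-4.25) + (1.75)·(1.75) + (-0.25)·(2.75)) / 3 = -4.25/3 = -1.4167
  s[X,Z] = ((-3.25)·(3) + (1.75)·(-2) + (1.75)·(1) + (-0.25)·(-2)) / 3 = -11/3 = -3.6667
  s[Y,Y] = ((-0.25)·(-0.25) + (-4.25)·(-4.25) + (1.75)·(1.75) + (2.75)·(2.75)) / 3 = 28.75/3 = 9.5833
  s[Y,Z] = ((-0.25)·(3) + (-4.25)·(-2) + (1.75)·(1) + (2.75)·(-2)) / 3 = 4/3 = 1.3333
  s[Z,Z] = ((3)·(3) + (-2)·(-2) + (1)·(1) + (-2)·(-2)) / 3 = 18/3 = 6
  Sample standard deviations s_i = √(s[i,i]):
  s(X) = √(5.5833) = 2.3629
  s(Y) = √(9.5833) = 3.0957
  s(Z) = √(6) = 2.4495

Step 3 — r_{ij} = s_{ij} / (s_i · s_j):
  r[X,X] = 1 (diagonal).
  r[X,Y] = -1.4167 / (2.3629 · 3.0957) = -1.4167 / 7.3148 = -0.1937
  r[X,Z] = -3.6667 / (2.3629 · 2.4495) = -3.6667 / 5.7879 = -0.6335
  r[Y,Y] = 1 (diagonal).
  r[Y,Z] = 1.3333 / (3.0957 · 2.4495) = 1.3333 / 7.5829 = 0.1758
  r[Z,Z] = 1 (diagonal).

R is symmetric with unit diagonal. Assembling:

R = [[1, -0.1937, -0.6335],
 [-0.1937, 1, 0.1758],
 [-0.6335, 0.1758, 1]]


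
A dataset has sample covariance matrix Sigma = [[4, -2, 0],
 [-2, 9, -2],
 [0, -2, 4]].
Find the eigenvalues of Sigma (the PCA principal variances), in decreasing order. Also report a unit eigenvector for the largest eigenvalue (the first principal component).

Step 1 — characteristic polynomial p(λ) = det(λI - Sigma) = λ³ - tr·λ² + c_1·λ - det, where tr = trace, c_1 = sum of the principal 2×2 minors, det = det(Sigma):
  tr = 4 + 9 + 4 = 17,
  c_1 = (4·9 - (-2)²) + (4·4 - (0)²) + (9·4 - (-2)²) = 32 + 16 + 32 = 80,
  det = 4·(9·4 - (-2)²) - (-2)·((-2)·4 - (-2)·(0)) + (0)·((-2)·(-2) - 9·(0)) = 4·(32) - (-2)·(-8) + (0)·(4) = 112.
  So p(λ) = λ³ - 17λ² + 80λ - 112.
Step 2 — look for an integer root (rational root theorem: any rational root is an integer divisor of 112). Testing λ = 4:
  p(4) = 64 - 272 + 320 - 112 = 0  ✓
  Dividing out (λ - 4): p(λ) = (λ - 4)(λ² - 13λ + 28).
Step 3 — remaining eigenvalues from the quadratic λ² - 13λ + 28 = 0:
  Δ = 13² - 4·28 = 169 - 112 = 57,  λ = (13 ± √57)/2 = (13 ± 7.5498)/2 ≈ 10.2749 or 2.7251.
  Sorted: λ_1 = 10.2749,  λ_2 = 4,  λ_3 = 2.7251  (check: sum = 17 = tr ✓).

Step 4 — unit eigenvector for λ_1 ≈ 10.2749: v spans the null space of (Sigma - λ_1 I), whose rows are
  r_1 = (-6.2749, -2, 0),  r_2 = (-2, -1.2749, -2),  r_3 = (0, -2, -6.2749).
  v is orthogonal to every row, so take v ∝ r_1 × r_2 = ((-2)·(-2) - (0)·(-1.2749), (0)·(-2) - (-6.2749)·(-2), (-6.2749)·(-1.2749) - (-2)·(-2)) ≈ (4, -12.5498, 4).
  Let u = (4, -12.5498, 4).
  ||u|| = √((4)² + (-12.5498)² + (4)²) = √(189.4983) ≈ 13.7658,  v_1 = u/||u|| ≈ (0.2906, -0.9117, 0.2906) (||v_1|| = 1).

λ_1 = 10.2749,  λ_2 = 4,  λ_3 = 2.7251;  v_1 ≈ (0.2906, -0.9117, 0.2906)


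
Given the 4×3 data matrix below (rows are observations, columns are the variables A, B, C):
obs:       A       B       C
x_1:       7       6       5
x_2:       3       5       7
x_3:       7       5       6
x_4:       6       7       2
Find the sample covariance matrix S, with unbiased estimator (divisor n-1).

Step 1 — column means:
  mean(A) = (7 + 3 + 7 + 6) / 4 = 23/4 = 5.75
  mean(B) = (6 + 5 + 5 + 7) / 4 = 23/4 = 5.75
  mean(C) = (5 + 7 + 6 + 2) / 4 = 20/4 = 5

Step 2 — sample covariance S[i,j] = (1/(n-1)) · Σ_k (x_{k,i} - mean_i) · (x_{k,j} - mean_j), with n-1 = 3.
  S[A,A] = ((1.25)·(1.25) + (-2.75)·(-2.75) + (1.25)·(1.25) + (0.25)·(0.25)) / 3 = 10.75/3 = 3.5833
  S[A,B] = ((1.25)·(0.25) + (-2.75)·(-0.75) + (1.25)·(-0.75) + (0.25)·(1.25)) / 3 = 1.75/3 = 0.5833
  S[A,C] = ((1.25)·(0) + (-2.75)·(2) + (1.25)·(1) + (0.25)·(-3)) / 3 = -5/3 = -1.6667
  S[B,B] = ((0.25)·(0.25) + (-0.75)·(-0.75) + (-0.75)·(-0.75) + (1.25)·(1.25)) / 3 = 2.75/3 = 0.9167
  S[B,C] = ((0.25)·(0) + (-0.75)·(2) + (-0.75)·(1) + (1.25)·(-3)) / 3 = -6/3 = -2
  S[C,C] = ((0)·(0) + (2)·(2) + (1)·(1) + (-3)·(-3)) / 3 = 14/3 = 4.6667

S is symmetric (S[j,i] = S[i,j]). Assembling:

S = [[3.5833, 0.5833, -1.6667],
 [0.5833, 0.9167, -2],
 [-1.6667, -2, 4.6667]]


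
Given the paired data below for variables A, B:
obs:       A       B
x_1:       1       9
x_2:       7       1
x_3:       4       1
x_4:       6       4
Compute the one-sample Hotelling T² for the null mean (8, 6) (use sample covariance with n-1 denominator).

Step 1 — sample mean vector:
  mean(A) = (1 + 7 + 4 + 6) / 4 = 18/4 = 4.5
  mean(B) = (9 + 1 + 1 + 4) / 4 = 15/4 = 3.75
  x̄ = (4.5, 3.75),  deviation x̄ - mu_0 = (4.5, 3.75) - (8, 6) = (-3.5, -2.25).

Step 2 — sample covariance matrix, S[i,j] = (1/(n-1)) · Σ_k (x_{k,i} - mean_i) · (x_{k,j} - mean_j), divisor n-1 = 3:
  S[A,A] = ((-3.5)·(-3.5) + (2.5)·(2.5) + (-0.5)·(-0.5) + (1.5)·(1.5)) / 3 = 21/3 = 7
  S[A,B] = ((-3.5)·(5.25) + (2.5)·(-2.75) + (-0.5)·(-2.75) + (1.5)·(0.25)) / 3 = -23.5/3 = -7.8333
  S[B,B] = ((5.25)·(5.25) + (-2.75)·(-2.75) + (-2.75)·(-2.75) + (0.25)·(0.25)) / 3 = 42.75/3 = 14.25
  S = [[7, -7.8333],
 [-7.8333, 14.25]].

Step 3 — invert S. det(S) = 7·14.25 - (-7.8333)² = 38.3889.
  S^{-1} = (1/det) · [[d, -b], [-b, a]] = [[0.3712, 0.2041],
 [0.2041, 0.1823]].

Step 4 — quadratic form (x̄ - mu_0)^T · S^{-1} · (x̄ - mu_0):
  S^{-1} · (x̄ - mu_0) = (-1.7583, -1.1245),
  (x̄ - mu_0)^T · [...] = (-3.5)·(-1.7583) + (-2.25)·(-1.1245) = 8.6842.

Step 5 — scale by n: T² = 4 · 8.6842 = 34.7366.

T² ≈ 34.7366


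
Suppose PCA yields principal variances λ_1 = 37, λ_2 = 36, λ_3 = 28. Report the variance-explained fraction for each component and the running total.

Step 1 — total variance = trace(Sigma) = Σ λ_i = 37 + 36 + 28 = 101.

Step 2 — fraction explained by component i = λ_i / Σ λ:
  PC1: 37/101 = 0.3663
  PC2: 36/101 = 0.3564
  PC3: 28/101 = 0.2772

Step 3 — cumulative fraction after k components = (λ_1 + ... + λ_k) / Σ λ:
  k = 1: 37/101 = 0.3663
  k = 2: (37 + 36)/101 = 73/101 = 0.7228
  k = 3: (37 + 36 + 28)/101 = 101/101 = 1

Summary (fraction, with percent):

explained: PC1 0.3663 (36.63%), PC2 0.3564 (35.64%), PC3 0.2772 (27.72%);  cumulative: 0.3663, 0.7228, 1


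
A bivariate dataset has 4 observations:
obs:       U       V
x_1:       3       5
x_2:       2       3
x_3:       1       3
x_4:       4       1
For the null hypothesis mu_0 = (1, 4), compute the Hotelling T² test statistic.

Step 1 — sample mean vector:
  mean(U) = (3 + 2 + 1 + 4) / 4 = 10/4 = 2.5
  mean(V) = (5 + 3 + 3 + 1) / 4 = 12/4 = 3
  x̄ = (2.5, 3),  deviation x̄ - mu_0 = (2.5, 3) - (1, 4) = (1.5, -1).

Step 2 — sample covariance matrix, S[i,j] = (1/(n-1)) · Σ_k (x_{k,i} - mean_i) · (x_{k,j} - mean_j), divisor n-1 = 3:
  S[U,U] = ((0.5)·(0.5) + (-0.5)·(-0.5) + (-1.5)·(-1.5) + (1.5)·(1.5)) / 3 = 5/3 = 1.6667
  S[U,V] = ((0.5)·(2) + (-0.5)·(0) + (-1.5)·(0) + (1.5)·(-2)) / 3 = -2/3 = -0.6667
  S[V,V] = ((2)·(2) + (0)·(0) + (0)·(0) + (-2)·(-2)) / 3 = 8/3 = 2.6667
  S = [[1.6667, -0.6667],
 [-0.6667, 2.6667]].

Step 3 — invert S. det(S) = 1.6667·2.6667 - (-0.6667)² = 4.
  S^{-1} = (1/det) · [[d, -b], [-b, a]] = [[0.6667, 0.1667],
 [0.1667, 0.4167]].

Step 4 — quadratic form (x̄ - mu_0)^T · S^{-1} · (x̄ - mu_0):
  S^{-1} · (x̄ - mu_0) = (0.8333, -0.1667),
  (x̄ - mu_0)^T · [...] = (1.5)·(0.8333) + (-1)·(-0.1667) = 1.4167.

Step 5 — scale by n: T² = 4 · 1.4167 = 5.6667.

T² ≈ 5.6667


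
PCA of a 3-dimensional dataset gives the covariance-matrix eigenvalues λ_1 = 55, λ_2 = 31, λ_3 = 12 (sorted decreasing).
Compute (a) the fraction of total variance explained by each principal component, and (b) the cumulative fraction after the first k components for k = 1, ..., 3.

Step 1 — total variance = trace(Sigma) = Σ λ_i = 55 + 31 + 12 = 98.

Step 2 — fraction explained by component i = λ_i / Σ λ:
  PC1: 55/98 = 0.5612
  PC2: 31/98 = 0.3163
  PC3: 12/98 = 0.1224

Step 3 — cumulative fraction after k components = (λ_1 + ... + λ_k) / Σ λ:
  k = 1: 55/98 = 0.5612
  k = 2: (55 + 31)/98 = 86/98 = 0.8776
  k = 3: (55 + 31 + 12)/98 = 98/98 = 1

Summary (fraction, with percent):

explained: PC1 0.5612 (56.12%), PC2 0.3163 (31.63%), PC3 0.1224 (12.24%);  cumulative: 0.5612, 0.8776, 1


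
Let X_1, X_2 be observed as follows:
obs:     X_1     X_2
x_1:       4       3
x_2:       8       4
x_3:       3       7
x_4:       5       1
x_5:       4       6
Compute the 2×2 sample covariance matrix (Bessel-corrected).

Step 1 — column means:
  mean(X_1) = (4 + 8 + 3 + 5 + 4) / 5 = 24/5 = 4.8
  mean(X_2) = (3 + 4 + 7 + 1 + 6) / 5 = 21/5 = 4.2

Step 2 — sample covariance S[i,j] = (1/(n-1)) · Σ_k (x_{k,i} - mean_i) · (x_{k,j} - mean_j), with n-1 = 4.
  S[X_1,X_1] = ((-0.8)·(-0.8) + (3.2)·(3.2) + (-1.8)·(-1.8) + (0.2)·(0.2) + (-0.8)·(-0.8)) / 4 = 14.8/4 = 3.7
  S[X_1,X_2] = ((-0.8)·(-1.2) + (3.2)·(-0.2) + (-1.8)·(2.8) + (0.2)·(-3.2) + (-0.8)·(1.8)) / 4 = -6.8/4 = -1.7
  S[X_2,X_2] = ((-1.2)·(-1.2) + (-0.2)·(-0.2) + (2.8)·(2.8) + (-3.2)·(-3.2) + (1.8)·(1.8)) / 4 = 22.8/4 = 5.7

S is symmetric (S[j,i] = S[i,j]). Assembling:

S = [[3.7, -1.7],
 [-1.7, 5.7]]


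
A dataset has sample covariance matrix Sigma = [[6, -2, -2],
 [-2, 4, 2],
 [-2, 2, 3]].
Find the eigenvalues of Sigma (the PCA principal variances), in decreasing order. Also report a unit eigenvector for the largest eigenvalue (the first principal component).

Step 1 — characteristic polynomial p(λ) = det(λI - Sigma) = λ³ - tr·λ² + c_1·λ - det, where tr = trace, c_1 = sum of the principal 2×2 minors, det = det(Sigma):
  tr = 6 + 4 + 3 = 13,
  c_1 = (6·4 - (-2)²) + (6·3 - (-2)²) + (4·3 - (2)²) = 20 + 14 + 8 = 42,
  det = 6·(4·3 - (2)²) - (-2)·((-2)·3 - (2)·(-2)) + (-2)·((-2)·(2) - 4·(-2)) = 6·(8) - (-2)·(-2) + (-2)·(4) = 36.
  So p(λ) = λ³ - 13λ² + 42λ - 36.
Step 2 — look for an integer root (rational root theorem: any rational root is an integer divisor of 36). Testing λ = 3:
  p(3) = 27 - 117 + 126 - 36 = 0  ✓
  Dividing out (λ - 3): p(λ) = (λ - 3)(λ² - 10λ + 12).
Step 3 — remaining eigenvalues from the quadratic λ² - 10λ + 12 = 0:
  Δ = 10² - 4·12 = 100 - 48 = 52,  λ = (10 ± √52)/2 = (10 ± 7.2111)/2 ≈ 8.6056 or 1.3944.
  Sorted: λ_1 = 8.6056,  λ_2 = 3,  λ_3 = 1.3944  (check: sum = 13 = tr ✓).

Step 4 — unit eigenvector for λ_1 ≈ 8.6056: v spans the null space of (Sigma - λ_1 I), whose rows are
  r_1 = (-2.6056, -2, -2),  r_2 = (-2, -4.6056, 2),  r_3 = (-2, 2, -5.6056).
  v is orthogonal to every row, so take v ∝ r_1 × r_2 = ((-2)·(2) - (-2)·(-4.6056), (-2)·(-2) - (-2.6056)·(2), (-2.6056)·(-4.6056) - (-2)·(-2)) ≈ (-13.2111, 9.2111, 8).
  Rescale (multiply by -1 so the first nonzero entry is positive): u = (13.2111, -9.2111, -8).
  ||u|| = √((13.2111)² + (-9.2111)² + (-8)²) = √(323.3776) ≈ 17.9827,  v_1 = u/||u|| ≈ (0.7347, -0.5122, -0.4449) (||v_1|| = 1).

λ_1 = 8.6056,  λ_2 = 3,  λ_3 = 1.3944;  v_1 ≈ (0.7347, -0.5122, -0.4449)


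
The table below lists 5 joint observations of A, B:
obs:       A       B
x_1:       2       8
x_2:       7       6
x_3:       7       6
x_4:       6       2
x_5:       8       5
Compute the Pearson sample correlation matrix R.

Step 1 — column means:
  mean(A) = (2 + 7 + 7 + 6 + 8) / 5 = 30/5 = 6
  mean(B) = (8 + 6 + 6 + 2 + 5) / 5 = 27/5 = 5.4

Step 2 — sample variances and covariances s[i,j] = (1/(n-1)) · Σ_k (x_{k,i} - mean_i) · (x_{k,j} - mean_j), with n-1 = 4:
  s[A,A] = ((-4)·(-4) + (1)·(1) + (1)·(1) + (0)·(0) + (2)·(2)) / 4 = 22/4 = 5.5
  s[A,B] = ((-4)·(2.6) + (1)·(0.6) + (1)·(0.6) + (0)·(-3.4) + (2)·(-0.4)) / 4 = -10/4 = -2.5
  s[B,B] = ((2.6)·(2.6) + (0.6)·(0.6) + (0.6)·(0.6) + (-3.4)·(-3.4) + (-0.4)·(-0.4)) / 4 = 19.2/4 = 4.8
  Sample standard deviations s_i = √(s[i,i]):
  s(A) = √(5.5) = 2.3452
  s(B) = √(4.8) = 2.1909

Step 3 — r_{ij} = s_{ij} / (s_i · s_j):
  r[A,A] = 1 (diagonal).
  r[A,B] = -2.5 / (2.3452 · 2.1909) = -2.5 / 5.1381 = -0.4866
  r[B,B] = 1 (diagonal).

R is symmetric with unit diagonal. Assembling:

R = [[1, -0.4866],
 [-0.4866, 1]]


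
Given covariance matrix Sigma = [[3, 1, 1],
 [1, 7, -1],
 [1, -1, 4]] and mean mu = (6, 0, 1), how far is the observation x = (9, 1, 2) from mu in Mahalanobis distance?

Step 1 — centre the observation: (x - mu) = (3, 1, 1).

Step 2 — invert Sigma (cofactor / det for 3×3, or solve directly):
  Sigma^{-1} = [[0.3971, -0.0735, -0.1176],
 [-0.0735, 0.1618, 0.0588],
 [-0.1176, 0.0588, 0.2941]].

Step 3 — form the quadratic (x - mu)^T · Sigma^{-1} · (x - mu):
  Sigma^{-1} · (x - mu) = (1, 0, 0).
  (x - mu)^T · [Sigma^{-1} · (x - mu)] = (3)·(1) + (1)·(0) + (1)·(0) = 3.

Step 4 — take square root: d = √(3) ≈ 1.7321.

d(x, mu) = √(3) ≈ 1.7321


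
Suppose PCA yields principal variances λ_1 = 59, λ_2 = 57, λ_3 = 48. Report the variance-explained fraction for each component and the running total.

Step 1 — total variance = trace(Sigma) = Σ λ_i = 59 + 57 + 48 = 164.

Step 2 — fraction explained by component i = λ_i / Σ λ:
  PC1: 59/164 = 0.3598
  PC2: 57/164 = 0.3476
  PC3: 48/164 = 0.2927

Step 3 — cumulative fraction after k components = (λ_1 + ... + λ_k) / Σ λ:
  k = 1: 59/164 = 0.3598
  k = 2: (59 + 57)/164 = 116/164 = 0.7073
  k = 3: (59 + 57 + 48)/164 = 164/164 = 1

Summary (fraction, with percent):

explained: PC1 0.3598 (35.98%), PC2 0.3476 (34.76%), PC3 0.2927 (29.27%);  cumulative: 0.3598, 0.7073, 1


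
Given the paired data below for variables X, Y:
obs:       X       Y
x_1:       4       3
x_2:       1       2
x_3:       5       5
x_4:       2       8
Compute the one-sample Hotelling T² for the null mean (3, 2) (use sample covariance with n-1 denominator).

Step 1 — sample mean vector:
  mean(X) = (4 + 1 + 5 + 2) / 4 = 12/4 = 3
  mean(Y) = (3 + 2 + 5 + 8) / 4 = 18/4 = 4.5
  x̄ = (3, 4.5),  deviation x̄ - mu_0 = (3, 4.5) - (3, 2) = (0, 2.5).

Step 2 — sample covariance matrix, S[i,j] = (1/(n-1)) · Σ_k (x_{k,i} - mean_i) · (x_{k,j} - mean_j), divisor n-1 = 3:
  S[X,X] = ((1)·(1) + (-2)·(-2) + (2)·(2) + (-1)·(-1)) / 3 = 10/3 = 3.3333
  S[X,Y] = ((1)·(-1.5) + (-2)·(-2.5) + (2)·(0.5) + (-1)·(3.5)) / 3 = 1/3 = 0.3333
  S[Y,Y] = ((-1.5)·(-1.5) + (-2.5)·(-2.5) + (0.5)·(0.5) + (3.5)·(3.5)) / 3 = 21/3 = 7
  S = [[3.3333, 0.3333],
 [0.3333, 7]].

Step 3 — invert S. det(S) = 3.3333·7 - (0.3333)² = 23.2222.
  S^{-1} = (1/det) · [[d, -b], [-b, a]] = [[0.3014, -0.0144],
 [-0.0144, 0.1435]].

Step 4 — quadratic form (x̄ - mu_0)^T · S^{-1} · (x̄ - mu_0):
  S^{-1} · (x̄ - mu_0) = (-0.0359, 0.3589),
  (x̄ - mu_0)^T · [...] = (0)·(-0.0359) + (2.5)·(0.3589) = 0.8971.

Step 5 — scale by n: T² = 4 · 0.8971 = 3.5885.

T² ≈ 3.5885


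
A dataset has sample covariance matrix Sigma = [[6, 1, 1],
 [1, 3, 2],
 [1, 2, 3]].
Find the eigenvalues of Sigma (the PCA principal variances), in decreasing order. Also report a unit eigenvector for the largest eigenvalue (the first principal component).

Step 1 — characteristic polynomial p(λ) = det(λI - Sigma) = λ³ - tr·λ² + c_1·λ - det, where tr = trace, c_1 = sum of the principal 2×2 minors, det = det(Sigma):
  tr = 6 + 3 + 3 = 12,
  c_1 = (6·3 - (1)²) + (6·3 - (1)²) + (3·3 - (2)²) = 17 + 17 + 5 = 39,
  det = 6·(3·3 - (2)²) - (1)·((1)·3 - (2)·(1)) + (1)·((1)·(2) - 3·(1)) = 6·(5) - (1)·(1) + (1)·(-1) = 28.
  So p(λ) = λ³ - 12λ² + 39λ - 28.
Step 2 — look for an integer root (rational root theorem: any rational root is an integer divisor of 28). Testing λ = 1:
  p(1) = 1 - 12 + 39 - 28 = 0  ✓
  Dividing out (λ - 1): p(λ) = (λ - 1)(λ² - 11λ + 28).
Step 3 — remaining eigenvalues from the quadratic λ² - 11λ + 28 = 0:
  Δ = 11² - 4·28 = 121 - 112 = 9,  λ = (11 ± √9)/2 = (11 ± 3)/2 = 7 or 4.
  Sorted: λ_1 = 7,  λ_2 = 4,  λ_3 = 1  (check: sum = 12 = tr ✓).

Step 4 — unit eigenvector for λ_1 = 7: v spans the null space of (Sigma - λ_1 I), whose rows are
  r_1 = (-1, 1, 1),  r_2 = (1, -4, 2),  r_3 = (1, 2, -4).
  v is orthogonal to every row, so take v ∝ r_1 × r_2 = ((1)·(2) - (1)·(-4), (1)·(1) - (-1)·(2), (-1)·(-4) - (1)·(1)) = (6, 3, 3).
  Rescale (divide by 3): u = (2, 1, 1).
  ||u|| = √((2)² + (1)² + (1)²) = √(6) ≈ 2.4495,  v_1 = u/||u|| ≈ (0.8165, 0.4082, 0.4082) (||v_1|| = 1).

λ_1 = 7,  λ_2 = 4,  λ_3 = 1;  v_1 ≈ (0.8165, 0.4082, 0.4082)


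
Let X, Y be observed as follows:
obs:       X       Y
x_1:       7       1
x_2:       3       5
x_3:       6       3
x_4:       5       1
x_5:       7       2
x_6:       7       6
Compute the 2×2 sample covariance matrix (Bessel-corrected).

Step 1 — column means:
  mean(X) = (7 + 3 + 6 + 5 + 7 + 7) / 6 = 35/6 = 5.8333
  mean(Y) = (1 + 5 + 3 + 1 + 2 + 6) / 6 = 18/6 = 3

Step 2 — sample covariance S[i,j] = (1/(n-1)) · Σ_k (x_{k,i} - mean_i) · (x_{k,j} - mean_j), with n-1 = 5.
  S[X,X] = ((1.1667)·(1.1667) + (-2.8333)·(-2.8333) + (0.1667)·(0.1667) + (-0.8333)·(-0.8333) + (1.1667)·(1.1667) + (1.1667)·(1.1667)) / 5 = 12.8333/5 = 2.5667
  S[X,Y] = ((1.1667)·(-2) + (-2.8333)·(2) + (0.1667)·(0) + (-0.8333)·(-2) + (1.1667)·(-1) + (1.1667)·(3)) / 5 = -4/5 = -0.8
  S[Y,Y] = ((-2)·(-2) + (2)·(2) + (0)·(0) + (-2)·(-2) + (-1)·(-1) + (3)·(3)) / 5 = 22/5 = 4.4

S is symmetric (S[j,i] = S[i,j]). Assembling:

S = [[2.5667, -0.8],
 [-0.8, 4.4]]


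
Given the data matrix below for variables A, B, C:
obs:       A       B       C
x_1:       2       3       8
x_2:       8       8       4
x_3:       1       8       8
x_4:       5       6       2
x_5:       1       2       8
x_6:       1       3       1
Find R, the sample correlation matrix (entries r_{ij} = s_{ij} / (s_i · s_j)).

Step 1 — column means:
  mean(A) = (2 + 8 + 1 + 5 + 1 + 1) / 6 = 18/6 = 3
  mean(B) = (3 + 8 + 8 + 6 + 2 + 3) / 6 = 30/6 = 5
  mean(C) = (8 + 4 + 8 + 2 + 8 + 1) / 6 = 31/6 = 5.1667

Step 2 — sample variances and covariances s[i,j] = (1/(n-1)) · Σ_k (x_{k,i} - mean_i) · (x_{k,j} - mean_j), with n-1 = 5:
  s[A,A] = ((-1)·(-1) + (5)·(5) + (-2)·(-2) + (2)·(2) + (-2)·(-2) + (-2)·(-2)) / 5 = 42/5 = 8.4
  s[A,B] = ((-1)·(-2) + (5)·(3) + (-2)·(3) + (2)·(1) + (-2)·(-3) + (-2)·(-2)) / 5 = 23/5 = 4.6
  s[A,C] = ((-1)·(2.8333) + (5)·(-1.1667) + (-2)·(2.8333) + (2)·(-3.1667) + (-2)·(2.8333) + (-2)·(-4.1667)) / 5 = -18/5 = -3.6
  s[B,B] = ((-2)·(-2) + (3)·(3) + (3)·(3) + (1)·(1) + (-3)·(-3) + (-2)·(-2)) / 5 = 36/5 = 7.2
  s[B,C] = ((-2)·(2.8333) + (3)·(-1.1667) + (3)·(2.8333) + (1)·(-3.1667) + (-3)·(2.8333) + (-2)·(-4.1667)) / 5 = -4/5 = -0.8
  s[C,C] = ((2.8333)·(2.8333) + (-1.1667)·(-1.1667) + (2.8333)·(2.8333) + (-3.1667)·(-3.1667) + (2.8333)·(2.8333) + (-4.1667)·(-4.1667)) / 5 = 52.8333/5 = 10.5667
  Sample standard deviations s_i = √(s[i,i]):
  s(A) = √(8.4) = 2.8983
  s(B) = √(7.2) = 2.6833
  s(C) = √(10.5667) = 3.2506

Step 3 — r_{ij} = s_{ij} / (s_i · s_j):
  r[A,A] = 1 (diagonal).
  r[A,B] = 4.6 / (2.8983 · 2.6833) = 4.6 / 7.7769 = 0.5915
  r[A,C] = -3.6 / (2.8983 · 3.2506) = -3.6 / 9.4213 = -0.3821
  r[B,B] = 1 (diagonal).
  r[B,C] = -0.8 / (2.6833 · 3.2506) = -0.8 / 8.7224 = -0.0917
  r[C,C] = 1 (diagonal).

R is symmetric with unit diagonal. Assembling:

R = [[1, 0.5915, -0.3821],
 [0.5915, 1, -0.0917],
 [-0.3821, -0.0917, 1]]


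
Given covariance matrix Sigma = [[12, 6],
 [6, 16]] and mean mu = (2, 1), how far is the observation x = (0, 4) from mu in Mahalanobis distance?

Step 1 — centre the observation: (x - mu) = (-2, 3).

Step 2 — invert Sigma. det(Sigma) = 12·16 - (6)² = 156.
  Sigma^{-1} = (1/det) · [[d, -b], [-b, a]] = [[0.1026, -0.0385],
 [-0.0385, 0.0769]].

Step 3 — form the quadratic (x - mu)^T · Sigma^{-1} · (x - mu):
  Sigma^{-1} · (x - mu) = (-0.3205, 0.3077).
  (x - mu)^T · [Sigma^{-1} · (x - mu)] = (-2)·(-0.3205) + (3)·(0.3077) = 1.5641.

Step 4 — take square root: d = √(1.5641) ≈ 1.2506.

d(x, mu) = √(1.5641) ≈ 1.2506


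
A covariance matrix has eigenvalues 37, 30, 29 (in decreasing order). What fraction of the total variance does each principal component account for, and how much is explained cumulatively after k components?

Step 1 — total variance = trace(Sigma) = Σ λ_i = 37 + 30 + 29 = 96.

Step 2 — fraction explained by component i = λ_i / Σ λ:
  PC1: 37/96 = 0.3854
  PC2: 30/96 = 0.3125
  PC3: 29/96 = 0.3021

Step 3 — cumulative fraction after k components = (λ_1 + ... + λ_k) / Σ λ:
  k = 1: 37/96 = 0.3854
  k = 2: (37 + 30)/96 = 67/96 = 0.6979
  k = 3: (37 + 30 + 29)/96 = 96/96 = 1

Summary (fraction, with percent):

explained: PC1 0.3854 (38.54%), PC2 0.3125 (31.25%), PC3 0.3021 (30.21%);  cumulative: 0.3854, 0.6979, 1


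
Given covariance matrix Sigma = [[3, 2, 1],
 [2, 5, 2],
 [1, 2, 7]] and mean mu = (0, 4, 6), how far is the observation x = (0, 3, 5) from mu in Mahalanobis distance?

Step 1 — centre the observation: (x - mu) = (0, -1, -1).

Step 2 — invert Sigma (cofactor / det for 3×3, or solve directly):
  Sigma^{-1} = [[0.4559, -0.1765, -0.0147],
 [-0.1765, 0.2941, -0.0588],
 [-0.0147, -0.0588, 0.1618]].

Step 3 — form the quadratic (x - mu)^T · Sigma^{-1} · (x - mu):
  Sigma^{-1} · (x - mu) = (0.1912, -0.2353, -0.1029).
  (x - mu)^T · [Sigma^{-1} · (x - mu)] = (0)·(0.1912) + (-1)·(-0.2353) + (-1)·(-0.1029) = 0.3382.

Step 4 — take square root: d = √(0.3382) ≈ 0.5816.

d(x, mu) = √(0.3382) ≈ 0.5816


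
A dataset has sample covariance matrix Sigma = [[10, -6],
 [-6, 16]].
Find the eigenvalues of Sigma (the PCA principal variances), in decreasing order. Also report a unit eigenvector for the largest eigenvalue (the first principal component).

Step 1 — characteristic polynomial of 2×2 Sigma:
  det(Sigma - λI) = λ² - trace · λ + det = 0.
  trace = 10 + 16 = 26, det = 10·16 - (-6)² = 124.
Step 2 — discriminant:
  Δ = trace² - 4·det = 676 - 496 = 180.
Step 3 — eigenvalues:
  λ = (trace ± √Δ)/2 = (26 ± 13.4164)/2,
  λ_1 = 19.7082,  λ_2 = 6.2918.

Step 4 — unit eigenvector for λ_1: solve (Sigma - λ_1 I)v = 0. First row:
  (10 - 19.7082)·v_x + (-6)·v_y = 0, i.e. (-9.7082)·v_x + (-6)·v_y = 0,
  so v ∝ (b, λ_1 - a) = (-6, 9.7082); multiply by -1 so the first entry is positive: u = (6, -9.7082).
  ||u|| = √((6)² + (-9.7082)²) = √(130.2492) ≈ 11.4127,
  v_1 = u/||u|| ≈ (0.5257, -0.8507) (||v_1|| = 1).

λ_1 = 19.7082,  λ_2 = 6.2918;  v_1 ≈ (0.5257, -0.8507)


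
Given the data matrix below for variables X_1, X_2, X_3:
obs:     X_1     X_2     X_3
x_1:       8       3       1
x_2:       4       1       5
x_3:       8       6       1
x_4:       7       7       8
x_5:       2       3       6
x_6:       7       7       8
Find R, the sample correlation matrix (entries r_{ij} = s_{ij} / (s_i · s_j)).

Step 1 — column means:
  mean(X_1) = (8 + 4 + 8 + 7 + 2 + 7) / 6 = 36/6 = 6
  mean(X_2) = (3 + 1 + 6 + 7 + 3 + 7) / 6 = 27/6 = 4.5
  mean(X_3) = (1 + 5 + 1 + 8 + 6 + 8) / 6 = 29/6 = 4.8333

Step 2 — sample variances and covariances s[i,j] = (1/(n-1)) · Σ_k (x_{k,i} - mean_i) · (x_{k,j} - mean_j), with n-1 = 5:
  s[X_1,X_1] = ((2)·(2) + (-2)·(-2) + (2)·(2) + (1)·(1) + (-4)·(-4) + (1)·(1)) / 5 = 30/5 = 6
  s[X_1,X_2] = ((2)·(-1.5) + (-2)·(-3.5) + (2)·(1.5) + (1)·(2.5) + (-4)·(-1.5) + (1)·(2.5)) / 5 = 18/5 = 3.6
  s[X_1,X_3] = ((2)·(-3.8333) + (-2)·(0.1667) + (2)·(-3.8333) + (1)·(3.1667) + (-4)·(1.1667) + (1)·(3.1667)) / 5 = -14/5 = -2.8
  s[X_2,X_2] = ((-1.5)·(-1.5) + (-3.5)·(-3.5) + (1.5)·(1.5) + (2.5)·(2.5) + (-1.5)·(-1.5) + (2.5)·(2.5)) / 5 = 31.5/5 = 6.3
  s[X_2,X_3] = ((-1.5)·(-3.8333) + (-3.5)·(0.1667) + (1.5)·(-3.8333) + (2.5)·(3.1667) + (-1.5)·(1.1667) + (2.5)·(3.1667)) / 5 = 13.5/5 = 2.7
  s[X_3,X_3] = ((-3.8333)·(-3.8333) + (0.1667)·(0.1667) + (-3.8333)·(-3.8333) + (3.1667)·(3.1667) + (1.1667)·(1.1667) + (3.1667)·(3.1667)) / 5 = 50.8333/5 = 10.1667
  Sample standard deviations s_i = √(s[i,i]):
  s(X_1) = √(6) = 2.4495
  s(X_2) = √(6.3) = 2.51
  s(X_3) = √(10.1667) = 3.1885

Step 3 — r_{ij} = s_{ij} / (s_i · s_j):
  r[X_1,X_1] = 1 (diagonal).
  r[X_1,X_2] = 3.6 / (2.4495 · 2.51) = 3.6 / 6.1482 = 0.5855
  r[X_1,X_3] = -2.8 / (2.4495 · 3.1885) = -2.8 / 7.8102 = -0.3585
  r[X_2,X_2] = 1 (diagonal).
  r[X_2,X_3] = 2.7 / (2.51 · 3.1885) = 2.7 / 8.0031 = 0.3374
  r[X_3,X_3] = 1 (diagonal).

R is symmetric with unit diagonal. Assembling:

R = [[1, 0.5855, -0.3585],
 [0.5855, 1, 0.3374],
 [-0.3585, 0.3374, 1]]


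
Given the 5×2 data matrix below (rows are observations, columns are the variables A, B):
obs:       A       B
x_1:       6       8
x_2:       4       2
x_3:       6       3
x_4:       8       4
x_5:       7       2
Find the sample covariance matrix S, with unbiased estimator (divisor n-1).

Step 1 — column means:
  mean(A) = (6 + 4 + 6 + 8 + 7) / 5 = 31/5 = 6.2
  mean(B) = (8 + 2 + 3 + 4 + 2) / 5 = 19/5 = 3.8

Step 2 — sample covariance S[i,j] = (1/(n-1)) · Σ_k (x_{k,i} - mean_i) · (x_{k,j} - mean_j), with n-1 = 4.
  S[A,A] = ((-0.2)·(-0.2) + (-2.2)·(-2.2) + (-0.2)·(-0.2) + (1.8)·(1.8) + (0.8)·(0.8)) / 4 = 8.8/4 = 2.2
  S[A,B] = ((-0.2)·(4.2) + (-2.2)·(-1.8) + (-0.2)·(-0.8) + (1.8)·(0.2) + (0.8)·(-1.8)) / 4 = 2.2/4 = 0.55
  S[B,B] = ((4.2)·(4.2) + (-1.8)·(-1.8) + (-0.8)·(-0.8) + (0.2)·(0.2) + (-1.8)·(-1.8)) / 4 = 24.8/4 = 6.2

S is symmetric (S[j,i] = S[i,j]). Assembling:

S = [[2.2, 0.55],
 [0.55, 6.2]]


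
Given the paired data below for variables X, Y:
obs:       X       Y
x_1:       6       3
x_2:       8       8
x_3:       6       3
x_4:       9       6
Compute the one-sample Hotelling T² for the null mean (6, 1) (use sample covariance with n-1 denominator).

Step 1 — sample mean vector:
  mean(X) = (6 + 8 + 6 + 9) / 4 = 29/4 = 7.25
  mean(Y) = (3 + 8 + 3 + 6) / 4 = 20/4 = 5
  x̄ = (7.25, 5),  deviation x̄ - mu_0 = (7.25, 5) - (6, 1) = (1.25, 4).

Step 2 — sample covariance matrix, S[i,j] = (1/(n-1)) · Σ_k (x_{k,i} - mean_i) · (x_{k,j} - mean_j), divisor n-1 = 3:
  S[X,X] = ((-1.25)·(-1.25) + (0.75)·(0.75) + (-1.25)·(-1.25) + (1.75)·(1.75)) / 3 = 6.75/3 = 2.25
  S[X,Y] = ((-1.25)·(-2) + (0.75)·(3) + (-1.25)·(-2) + (1.75)·(1)) / 3 = 9/3 = 3
  S[Y,Y] = ((-2)·(-2) + (3)·(3) + (-2)·(-2) + (1)·(1)) / 3 = 18/3 = 6
  S = [[2.25, 3],
 [3, 6]].

Step 3 — invert S. det(S) = 2.25·6 - (3)² = 4.5.
  S^{-1} = (1/det) · [[d, -b], [-b, a]] = [[1.3333, -0.6667],
 [-0.6667, 0.5]].

Step 4 — quadratic form (x̄ - mu_0)^T · S^{-1} · (x̄ - mu_0):
  S^{-1} · (x̄ - mu_0) = (-1, 1.1667),
  (x̄ - mu_0)^T · [...] = (1.25)·(-1) + (4)·(1.1667) = 3.4167.

Step 5 — scale by n: T² = 4 · 3.4167 = 13.6667.

T² ≈ 13.6667


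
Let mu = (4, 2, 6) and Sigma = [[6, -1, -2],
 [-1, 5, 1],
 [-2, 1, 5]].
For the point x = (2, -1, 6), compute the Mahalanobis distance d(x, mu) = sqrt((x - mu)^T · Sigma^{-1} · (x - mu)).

Step 1 — centre the observation: (x - mu) = (-2, -3, 0).

Step 2 — invert Sigma (cofactor / det for 3×3, or solve directly):
  Sigma^{-1} = [[0.1951, 0.0244, 0.0732],
 [0.0244, 0.2114, -0.0325],
 [0.0732, -0.0325, 0.2358]].

Step 3 — form the quadratic (x - mu)^T · Sigma^{-1} · (x - mu):
  Sigma^{-1} · (x - mu) = (-0.4634, -0.6829, -0.0488).
  (x - mu)^T · [Sigma^{-1} · (x - mu)] = (-2)·(-0.4634) + (-3)·(-0.6829) + (0)·(-0.0488) = 2.9756.

Step 4 — take square root: d = √(2.9756) ≈ 1.725.

d(x, mu) = √(2.9756) ≈ 1.725


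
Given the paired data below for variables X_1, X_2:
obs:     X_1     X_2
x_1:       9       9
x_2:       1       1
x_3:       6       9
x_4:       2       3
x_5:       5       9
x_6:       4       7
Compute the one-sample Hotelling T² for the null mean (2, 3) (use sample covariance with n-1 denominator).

Step 1 — sample mean vector:
  mean(X_1) = (9 + 1 + 6 + 2 + 5 + 4) / 6 = 27/6 = 4.5
  mean(X_2) = (9 + 1 + 9 + 3 + 9 + 7) / 6 = 38/6 = 6.3333
  x̄ = (4.5, 6.3333),  deviation x̄ - mu_0 = (4.5, 6.3333) - (2, 3) = (2.5, 3.3333).

Step 2 — sample covariance matrix, S[i,j] = (1/(n-1)) · Σ_k (x_{k,i} - mean_i) · (x_{k,j} - mean_j), divisor n-1 = 5:
  S[X_1,X_1] = ((4.5)·(4.5) + (-3.5)·(-3.5) + (1.5)·(1.5) + (-2.5)·(-2.5) + (0.5)·(0.5) + (-0.5)·(-0.5)) / 5 = 41.5/5 = 8.3
  S[X_1,X_2] = ((4.5)·(2.6667) + (-3.5)·(-5.3333) + (1.5)·(2.6667) + (-2.5)·(-3.3333) + (0.5)·(2.6667) + (-0.5)·(0.6667)) / 5 = 44/5 = 8.8
  S[X_2,X_2] = ((2.6667)·(2.6667) + (-5.3333)·(-5.3333) + (2.6667)·(2.6667) + (-3.3333)·(-3.3333) + (2.6667)·(2.6667) + (0.6667)·(0.6667)) / 5 = 61.3333/5 = 12.2667
  S = [[8.3, 8.8],
 [8.8, 12.2667]].

Step 3 — invert S. det(S) = 8.3·12.2667 - (8.8)² = 24.3733.
  S^{-1} = (1/det) · [[d, -b], [-b, a]] = [[0.5033, -0.3611],
 [-0.3611, 0.3405]].

Step 4 — quadratic form (x̄ - mu_0)^T · S^{-1} · (x̄ - mu_0):
  S^{-1} · (x̄ - mu_0) = (0.0547, 0.2325),
  (x̄ - mu_0)^T · [...] = (2.5)·(0.0547) + (3.3333)·(0.2325) = 0.9117.

Step 5 — scale by n: T² = 6 · 0.9117 = 5.4705.

T² ≈ 5.4705


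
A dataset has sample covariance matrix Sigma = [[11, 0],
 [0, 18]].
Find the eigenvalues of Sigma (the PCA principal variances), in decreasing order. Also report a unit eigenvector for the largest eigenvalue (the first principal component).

Step 1 — characteristic polynomial of 2×2 Sigma:
  det(Sigma - λI) = λ² - trace · λ + det = 0.
  trace = 11 + 18 = 29, det = 11·18 - (0)² = 198.
Step 2 — discriminant:
  Δ = trace² - 4·det = 841 - 792 = 49.
Step 3 — eigenvalues:
  λ = (trace ± √Δ)/2 = (29 ± 7)/2,
  λ_1 = 18,  λ_2 = 11.

Step 4 — unit eigenvector for λ_1: Sigma is diagonal, so its eigenvectors are the coordinate axes. λ_1 = 18 is the diagonal entry on the second coordinate axis, hence
  v_1 = (0, 1) (||v_1|| = 1).

λ_1 = 18,  λ_2 = 11;  v_1 ≈ (0, 1)


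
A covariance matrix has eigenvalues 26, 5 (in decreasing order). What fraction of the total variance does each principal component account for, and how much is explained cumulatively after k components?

Step 1 — total variance = trace(Sigma) = Σ λ_i = 26 + 5 = 31.

Step 2 — fraction explained by component i = λ_i / Σ λ:
  PC1: 26/31 = 0.8387
  PC2: 5/31 = 0.1613

Step 3 — cumulative fraction after k components = (λ_1 + ... + λ_k) / Σ λ:
  k = 1: 26/31 = 0.8387
  k = 2: (26 + 5)/31 = 31/31 = 1

Summary (fraction, with percent):

explained: PC1 0.8387 (83.87%), PC2 0.1613 (16.13%);  cumulative: 0.8387, 1


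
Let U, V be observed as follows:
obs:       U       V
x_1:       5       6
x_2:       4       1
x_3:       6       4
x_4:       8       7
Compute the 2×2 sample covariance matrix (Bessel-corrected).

Step 1 — column means:
  mean(U) = (5 + 4 + 6 + 8) / 4 = 23/4 = 5.75
  mean(V) = (6 + 1 + 4 + 7) / 4 = 18/4 = 4.5

Step 2 — sample covariance S[i,j] = (1/(n-1)) · Σ_k (x_{k,i} - mean_i) · (x_{k,j} - mean_j), with n-1 = 3.
  S[U,U] = ((-0.75)·(-0.75) + (-1.75)·(-1.75) + (0.25)·(0.25) + (2.25)·(2.25)) / 3 = 8.75/3 = 2.9167
  S[U,V] = ((-0.75)·(1.5) + (-1.75)·(-3.5) + (0.25)·(-0.5) + (2.25)·(2.5)) / 3 = 10.5/3 = 3.5
  S[V,V] = ((1.5)·(1.5) + (-3.5)·(-3.5) + (-0.5)·(-0.5) + (2.5)·(2.5)) / 3 = 21/3 = 7

S is symmetric (S[j,i] = S[i,j]). Assembling:

S = [[2.9167, 3.5],
 [3.5, 7]]
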